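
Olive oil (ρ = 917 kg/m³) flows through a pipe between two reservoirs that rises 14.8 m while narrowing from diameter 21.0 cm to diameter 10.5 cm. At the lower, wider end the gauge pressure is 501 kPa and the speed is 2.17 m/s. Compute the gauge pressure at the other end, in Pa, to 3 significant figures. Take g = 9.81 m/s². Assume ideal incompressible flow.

P₂ = 335000 Pa

The volume flow rate is constant, so v₂ = (A₁/A₂)v₁ = (346/86.6)·2.17 = 8.68 m/s.
Energy conservation along the streamline gives P₂ = P₁ − ½ρ(v₂² − v₁²) − ρg(h₂ − h₁).
P₂ = 501000 + ½·917·(2.17² − 8.68²) − 917·9.81·(+14.8) = 501000 + (-32400) − (133000) = 335000 Pa.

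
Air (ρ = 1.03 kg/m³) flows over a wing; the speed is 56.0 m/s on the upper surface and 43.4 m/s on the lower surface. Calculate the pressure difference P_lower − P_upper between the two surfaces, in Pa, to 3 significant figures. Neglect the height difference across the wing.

With negligible Δh, P + ½ρv² is constant, so P_low − P_up = ½ρ(v_up² − v_low²).
ΔP = ½·1.03·(56.0² − 43.4²) = 645 Pa.

ΔP ≈ 645 Pa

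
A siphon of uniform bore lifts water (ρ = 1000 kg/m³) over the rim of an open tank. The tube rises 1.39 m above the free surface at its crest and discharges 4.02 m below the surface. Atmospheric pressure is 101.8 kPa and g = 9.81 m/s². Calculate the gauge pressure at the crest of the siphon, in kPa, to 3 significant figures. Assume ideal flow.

P_gauge ≈ -53.1 kPa

From the surface to the outlet (both open to atmosphere, surface at rest): v = √(2g·h_out) = √(2·9.81·4.02) = 8.88 m/s.
The bore is uniform, so the speed at the crest is the same v. Bernoulli surface→crest: P_atm = P_top + ½ρv² + ρg·h_top.
P_top = 101800 − ½·1000·8.88² − 1000·9.81·1.39 = 48700 Pa. So P_gauge = P_top − P_atm = -53100 Pa.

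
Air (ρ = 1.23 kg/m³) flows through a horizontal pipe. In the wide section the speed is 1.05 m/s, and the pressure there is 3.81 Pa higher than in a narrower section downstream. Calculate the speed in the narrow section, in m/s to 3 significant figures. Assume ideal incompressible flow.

v₂ ≈ 2.70 m/s

Horizontal Bernoulli: P₁ + ½ρv₁² = P₂ + ½ρv₂², so v₂² = v₁² + 2(P₁ − P₂)/ρ.
v₂ = √(1.05² + 2·3.81/1.23) = √(1.10 + 6.20) = 2.70 m/s.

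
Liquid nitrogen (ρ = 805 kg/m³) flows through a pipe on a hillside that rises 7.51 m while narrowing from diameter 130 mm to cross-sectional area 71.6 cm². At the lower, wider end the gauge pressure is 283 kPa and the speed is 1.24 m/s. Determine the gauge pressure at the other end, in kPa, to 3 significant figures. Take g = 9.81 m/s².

P₂ = 222 kPa

Mass conservation (A₁v₁ = A₂v₂) gives v₂ = 1.24 × 133/71.6 = 2.30 m/s.
Energy conservation along the streamline gives P₂ = P₁ − ½ρ(v₂² − v₁²) − ρg(h₂ − h₁).
P₂ = 283000 + ½·805·(1.24² − 2.30²) − 805·9.81·(+7.51) = 283000 + (-1510) − (59300) = 222000 Pa.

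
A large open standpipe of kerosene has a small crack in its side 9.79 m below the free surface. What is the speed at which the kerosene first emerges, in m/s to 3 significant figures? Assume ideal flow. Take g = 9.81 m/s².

13.9 m/s

The surface is effectively still and both ends are open, so ½v² = gh and v = √(2·9.81·9.79) = 13.9 m/s.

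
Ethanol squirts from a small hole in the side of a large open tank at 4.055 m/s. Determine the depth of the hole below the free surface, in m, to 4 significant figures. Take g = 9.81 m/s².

h ≈ 0.8381 m

For a small hole in a large open tank, ½v² = gh, giving h = v²/(2g).
h = 4.055²/(2·9.81) = 16.44/19.62 = 0.8381 m.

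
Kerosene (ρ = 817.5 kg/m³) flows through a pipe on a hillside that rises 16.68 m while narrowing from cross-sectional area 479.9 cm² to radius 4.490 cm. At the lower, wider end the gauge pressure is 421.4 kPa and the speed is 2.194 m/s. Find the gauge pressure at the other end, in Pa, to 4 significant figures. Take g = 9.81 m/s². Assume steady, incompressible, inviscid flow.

The volume flow rate is constant, so v₂ = (A₁/A₂)v₁ = (479.9/63.33)·2.194 = 16.62 m/s.
Bernoulli: P₁ + ½ρv₁² + ρg h₁ = P₂ + ½ρv₂² + ρg h₂, so P₂ = P₁ + ½ρ(v₁² − v₂²) − ρg(h₂ − h₁).
P₂ = 421400 + ½·817.5·(2.194² − 16.62²) − 817.5·9.81·(+16.68) = 421400 + (-111000) − (133800) = 176600 Pa.

P₂ = 176600 Pa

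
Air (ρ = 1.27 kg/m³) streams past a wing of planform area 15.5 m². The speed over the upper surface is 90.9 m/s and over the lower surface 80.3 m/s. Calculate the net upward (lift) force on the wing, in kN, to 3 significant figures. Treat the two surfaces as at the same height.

F ≈ 17.9 kN

With equal heights on the two surfaces, Bernoulli gives P_lower − P_upper = ½ρ(v_upper² − v_lower²).
ΔP = ½·1.27·(90.9² − 80.3²) = 1150 Pa.
Lift = ΔP · A = 1150 × 15.5 = 17900 N.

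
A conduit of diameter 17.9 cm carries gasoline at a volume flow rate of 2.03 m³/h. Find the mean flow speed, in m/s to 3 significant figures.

Q = 2.03 m³/h = 0.000564 m³/s.
v = Q/A = 0.000564 / 0.0252 = 0.0224 m/s.

0.0224 m/s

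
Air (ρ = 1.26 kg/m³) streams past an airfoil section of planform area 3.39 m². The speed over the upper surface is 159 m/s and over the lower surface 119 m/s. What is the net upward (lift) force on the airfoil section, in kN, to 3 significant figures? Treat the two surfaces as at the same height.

23.7 kN

From P + ½ρv² = const at equal height, P_low − P_up = ½ρ(v_up² − v_low²).
ΔP = ½·1.26·(159² − 119²) = 7010 Pa.
Lift = ΔP · A = 7010 × 3.39 = 23700 N.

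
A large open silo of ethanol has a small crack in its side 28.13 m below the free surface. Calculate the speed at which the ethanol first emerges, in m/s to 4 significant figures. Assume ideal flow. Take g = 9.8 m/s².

v = 23.48 m/s

Torricelli's result v = √(2gh) gives v = √(2·9.8·28.13) = 23.48 m/s.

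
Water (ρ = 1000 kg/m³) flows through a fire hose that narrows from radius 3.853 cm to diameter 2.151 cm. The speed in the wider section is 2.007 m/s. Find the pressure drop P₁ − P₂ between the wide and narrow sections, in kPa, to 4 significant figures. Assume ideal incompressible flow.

ΔP ≈ 329.7 kPa

Mass conservation (A₁v₁ = A₂v₂) gives v₂ = 2.007 × 46.64/3.634 = 25.76 m/s.
Along the horizontal streamline, P + ½ρv² is constant.
P₁ − P₂ = ½·1000·(25.76² − 2.007²) = ½·1000·659.5 = 329700 Pa.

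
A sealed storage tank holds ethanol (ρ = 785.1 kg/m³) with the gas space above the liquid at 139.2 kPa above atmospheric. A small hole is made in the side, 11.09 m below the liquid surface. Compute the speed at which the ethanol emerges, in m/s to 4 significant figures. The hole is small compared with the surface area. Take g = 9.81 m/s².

Take point 1 at the surface (v₁ ≈ 0) and point 2 at the hole (at atmospheric pressure). Bernoulli: P₁ + ρg h = P_atm + ½ρv₂².
With P₁ − P_atm = 139200 Pa, v₂ = √(2gh + 2ΔP/ρ) = √(2·9.81·11.09 + 2·139200/785.1) = 23.92 m/s.

v ≈ 23.92 m/s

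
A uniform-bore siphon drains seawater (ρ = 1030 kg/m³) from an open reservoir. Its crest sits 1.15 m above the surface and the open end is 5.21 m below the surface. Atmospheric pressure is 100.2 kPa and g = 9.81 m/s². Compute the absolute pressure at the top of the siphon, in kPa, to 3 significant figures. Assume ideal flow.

The outlet speed comes from Torricelli: v = √(2g·5.21) = 10.1 m/s.
Continuity keeps v the same throughout the tube; from surface to crest, P_atm + 0 = P_top + ½ρv² + ρg·h_top.
P_top = 100200 − ½·1030·10.1² − 1030·9.81·1.15 = 35900 Pa.

P_top = 35.9 kPa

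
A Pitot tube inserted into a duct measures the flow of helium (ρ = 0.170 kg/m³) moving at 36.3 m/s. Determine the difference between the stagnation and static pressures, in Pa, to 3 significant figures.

The dynamic pressure equals the rise in static pressure at the stagnation point: ΔP = ½ρv².
ΔP = ½·0.170·36.3² = 112 Pa.

ΔP ≈ 112 Pa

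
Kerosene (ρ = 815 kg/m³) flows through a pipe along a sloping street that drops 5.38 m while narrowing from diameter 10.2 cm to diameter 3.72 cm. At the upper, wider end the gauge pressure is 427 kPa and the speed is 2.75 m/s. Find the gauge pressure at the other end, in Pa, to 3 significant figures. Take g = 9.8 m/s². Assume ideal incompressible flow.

The volume flow rate is constant, so v₂ = (A₁/A₂)v₁ = (81.7/10.9)·2.75 = 20.7 m/s.
Applying Bernoulli between the two ends and solving for P₂: P₂ = P₁ + ½ρ(v₁² − v₂²) − ρgΔh.
P₂ = 427000 + ½·815·(2.75² − 20.7²) − 815·9.8·(−5.38) = 427000 + (-171000) − (-43000) = 299000 Pa.

299000 Pa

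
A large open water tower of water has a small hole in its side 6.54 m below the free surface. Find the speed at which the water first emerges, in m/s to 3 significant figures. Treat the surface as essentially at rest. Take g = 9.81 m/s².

Bernoulli from surface to hole (P equal, v_surface ≈ 0): v = √(2gh) = √(2×9.81×6.54) = 11.3 m/s.

11.3 m/s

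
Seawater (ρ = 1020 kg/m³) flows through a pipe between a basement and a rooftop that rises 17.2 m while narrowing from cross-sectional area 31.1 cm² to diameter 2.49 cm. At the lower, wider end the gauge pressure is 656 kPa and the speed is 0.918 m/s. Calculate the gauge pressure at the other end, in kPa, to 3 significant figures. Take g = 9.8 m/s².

Continuity gives A₁v₁ = A₂v₂, so v₂ = (31.1 cm²)/(4.87 cm²) × 0.918 m/s = 5.86 m/s.
Bernoulli: P₁ + ½ρv₁² + ρg h₁ = P₂ + ½ρv₂² + ρg h₂, so P₂ = P₁ + ½ρ(v₁² − v₂²) − ρg(h₂ − h₁).
P₂ = 656000 + ½·1020·(0.918² − 5.86²) − 1020·9.8·(+17.2) = 656000 + (-17100) − (172000) = 467000 Pa.

467 kPa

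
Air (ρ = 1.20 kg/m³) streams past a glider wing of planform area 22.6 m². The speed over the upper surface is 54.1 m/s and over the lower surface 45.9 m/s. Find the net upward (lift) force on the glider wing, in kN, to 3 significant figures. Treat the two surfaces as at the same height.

The faster flow above has the lower pressure; Bernoulli (same height) gives ΔP = ½ρ(v_up² − v_low²).
ΔP = ½·1.20·(54.1² − 45.9²) = 492 Pa.
Lift = ΔP · A = 492 × 22.6 = 11100 N.

F ≈ 11.1 kN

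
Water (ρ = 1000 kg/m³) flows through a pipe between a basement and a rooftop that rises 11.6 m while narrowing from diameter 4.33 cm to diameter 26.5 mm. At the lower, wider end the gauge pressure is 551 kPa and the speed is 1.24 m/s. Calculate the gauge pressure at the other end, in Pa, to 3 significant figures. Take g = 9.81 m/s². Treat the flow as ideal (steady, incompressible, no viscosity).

The volume flow rate is constant, so v₂ = (A₁/A₂)v₁ = (14.7/5.52)·1.24 = 3.31 m/s.
Bernoulli: P₁ + ½ρv₁² + ρg h₁ = P₂ + ½ρv₂² + ρg h₂, so P₂ = P₁ + ½ρ(v₁² − v₂²) − ρg(h₂ − h₁).
P₂ = 551000 + ½·1000·(1.24² − 3.31²) − 1000·9.81·(+11.6) = 551000 + (-4710) − (114000) = 432000 Pa.

432000 Pa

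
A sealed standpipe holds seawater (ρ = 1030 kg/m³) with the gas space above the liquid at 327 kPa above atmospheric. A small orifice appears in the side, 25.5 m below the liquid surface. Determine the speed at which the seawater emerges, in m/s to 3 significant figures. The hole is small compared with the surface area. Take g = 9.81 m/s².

33.7 m/s

Take point 1 at the surface (v₁ ≈ 0) and point 2 at the hole (at atmospheric pressure). Bernoulli: P₁ + ρg h = P_atm + ½ρv₂².
With P₁ − P_atm = 327000 Pa, v₂ = √(2gh + 2ΔP/ρ) = √(2·9.81·25.5 + 2·327000/1030) = 33.7 m/s.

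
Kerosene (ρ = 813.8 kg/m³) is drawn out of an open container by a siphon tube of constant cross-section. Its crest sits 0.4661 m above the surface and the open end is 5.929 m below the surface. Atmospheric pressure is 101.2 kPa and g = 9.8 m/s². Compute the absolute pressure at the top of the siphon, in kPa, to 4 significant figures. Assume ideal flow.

50.20 kPa

The outlet speed comes from Torricelli: v = √(2g·5.929) = 10.78 m/s.
Continuity keeps v the same throughout the tube; from surface to crest, P_atm + 0 = P_top + ½ρv² + ρg·h_top.
P_top = 101200 − ½·813.8·10.78² − 813.8·9.8·0.4661 = 50200 Pa.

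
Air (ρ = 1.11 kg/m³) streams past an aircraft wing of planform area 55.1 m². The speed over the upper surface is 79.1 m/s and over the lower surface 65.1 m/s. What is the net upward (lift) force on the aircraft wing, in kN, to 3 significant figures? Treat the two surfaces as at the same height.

61.7 kN

From P + ½ρv² = const at equal height, P_low − P_up = ½ρ(v_up² − v_low²).
ΔP = ½·1.11·(79.1² − 65.1²) = 1120 Pa.
Lift = ΔP · A = 1120 × 55.1 = 61700 N.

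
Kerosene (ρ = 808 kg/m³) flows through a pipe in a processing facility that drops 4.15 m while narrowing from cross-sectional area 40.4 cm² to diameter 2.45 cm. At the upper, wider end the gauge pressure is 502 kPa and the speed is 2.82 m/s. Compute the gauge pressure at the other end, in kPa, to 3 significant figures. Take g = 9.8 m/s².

P₂ = 302 kPa

Mass conservation (A₁v₁ = A₂v₂) gives v₂ = 2.82 × 40.4/4.71 = 24.2 m/s.
Applying Bernoulli between the two ends and solving for P₂: P₂ = P₁ + ½ρ(v₁² − v₂²) − ρgΔh.
P₂ = 502000 + ½·808·(2.82² − 24.2²) − 808·9.8·(−4.15) = 502000 + (-233000) − (-32900) = 302000 Pa.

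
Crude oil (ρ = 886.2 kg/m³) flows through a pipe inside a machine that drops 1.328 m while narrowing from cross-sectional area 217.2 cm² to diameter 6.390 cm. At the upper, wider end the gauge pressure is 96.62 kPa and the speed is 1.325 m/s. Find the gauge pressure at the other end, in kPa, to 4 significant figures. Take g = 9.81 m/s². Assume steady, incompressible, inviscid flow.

P₂ ≈ 73.26 kPa

By continuity, v₂ = v₁·A₁/A₂ = 1.325·(217.2/32.07) = 8.974 m/s.
Applying Bernoulli between the two ends and solving for P₂: P₂ = P₁ + ½ρ(v₁² − v₂²) − ρgΔh.
P₂ = 96620 + ½·886.2·(1.325² − 8.974²) − 886.2·9.81·(−1.328) = 96620 + (-34910) − (-11550) = 73260 Pa.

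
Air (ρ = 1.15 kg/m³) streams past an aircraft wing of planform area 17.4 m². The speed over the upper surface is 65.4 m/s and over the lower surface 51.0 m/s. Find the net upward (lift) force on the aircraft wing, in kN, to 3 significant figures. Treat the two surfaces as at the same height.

F = 16.8 kN

With equal heights on the two surfaces, Bernoulli gives P_lower − P_upper = ½ρ(v_upper² − v_lower²).
ΔP = ½·1.15·(65.4² − 51.0²) = 964 Pa.
Lift = ΔP · A = 964 × 17.4 = 16800 N.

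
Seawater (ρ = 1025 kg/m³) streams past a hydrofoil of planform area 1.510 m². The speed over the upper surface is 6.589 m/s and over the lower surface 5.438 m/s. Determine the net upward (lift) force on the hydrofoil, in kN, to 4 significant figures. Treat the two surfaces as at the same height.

10.71 kN

The faster flow above has the lower pressure; Bernoulli (same height) gives ΔP = ½ρ(v_up² − v_low²).
ΔP = ½·1025·(6.589² − 5.438²) = 7095 Pa.
Lift = ΔP · A = 7095 × 1.510 = 10710 N.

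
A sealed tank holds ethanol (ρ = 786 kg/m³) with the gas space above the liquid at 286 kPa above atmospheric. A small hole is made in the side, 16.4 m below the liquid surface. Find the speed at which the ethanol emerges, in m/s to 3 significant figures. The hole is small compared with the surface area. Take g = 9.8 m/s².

Take point 1 at the surface (v₁ ≈ 0) and point 2 at the hole (at atmospheric pressure). Bernoulli: P₁ + ρg h = P_atm + ½ρv₂².
With P₁ − P_atm = 286000 Pa, v₂ = √(2gh + 2ΔP/ρ) = √(2·9.8·16.4 + 2·286000/786) = 32.4 m/s.

v ≈ 32.4 m/s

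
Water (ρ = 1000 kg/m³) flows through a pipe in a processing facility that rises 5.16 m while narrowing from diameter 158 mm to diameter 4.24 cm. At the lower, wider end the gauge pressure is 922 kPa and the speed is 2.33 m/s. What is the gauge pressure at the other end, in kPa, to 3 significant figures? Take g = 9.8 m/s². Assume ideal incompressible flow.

By continuity, v₂ = v₁·A₁/A₂ = 2.33·(196/14.1) = 32.4 m/s.
Bernoulli: P₁ + ½ρv₁² + ρg h₁ = P₂ + ½ρv₂² + ρg h₂, so P₂ = P₁ + ½ρ(v₁² − v₂²) − ρg(h₂ − h₁).
P₂ = 922000 + ½·1000·(2.33² − 32.4²) − 1000·9.8·(+5.16) = 922000 + (-521000) − (50600) = 351000 Pa.

P₂ ≈ 351 kPa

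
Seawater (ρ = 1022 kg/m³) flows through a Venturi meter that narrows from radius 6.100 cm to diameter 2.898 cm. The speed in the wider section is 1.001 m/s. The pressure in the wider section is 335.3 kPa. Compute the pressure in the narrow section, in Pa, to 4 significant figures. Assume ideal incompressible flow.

Mass conservation (A₁v₁ = A₂v₂) gives v₂ = 1.001 × 116.9/6.596 = 17.74 m/s.
The pipe is horizontal, so Bernoulli reduces to P₁ + ½ρv₁² = P₂ + ½ρv₂².
P₂ = P₁ − ½ρ(v₂² − v₁²) = 335300 − ½·1022·(17.74² − 1.001²) = 335300 − 160300 = 175000 Pa.

P₂ = 175000 Pa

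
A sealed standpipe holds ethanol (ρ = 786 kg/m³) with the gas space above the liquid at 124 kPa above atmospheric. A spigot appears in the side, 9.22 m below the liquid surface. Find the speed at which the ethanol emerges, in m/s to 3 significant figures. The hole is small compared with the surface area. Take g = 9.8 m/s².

v ≈ 22.3 m/s

Take point 1 at the surface (v₁ ≈ 0) and point 2 at the hole (at atmospheric pressure). Bernoulli: P₁ + ρg h = P_atm + ½ρv₂².
With P₁ − P_atm = 124000 Pa, v₂ = √(2gh + 2ΔP/ρ) = √(2·9.8·9.22 + 2·124000/786) = 22.3 m/s.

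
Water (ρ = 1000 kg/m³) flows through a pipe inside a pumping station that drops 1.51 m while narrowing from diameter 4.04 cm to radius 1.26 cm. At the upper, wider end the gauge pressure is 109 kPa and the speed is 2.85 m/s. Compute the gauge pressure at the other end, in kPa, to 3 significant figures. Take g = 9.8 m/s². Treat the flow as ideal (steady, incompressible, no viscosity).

101 kPa

By continuity, v₂ = v₁·A₁/A₂ = 2.85·(12.8/4.99) = 7.32 m/s.
Applying Bernoulli between the two ends and solving for P₂: P₂ = P₁ + ½ρ(v₁² − v₂²) − ρgΔh.
P₂ = 109000 + ½·1000·(2.85² − 7.32²) − 1000·9.8·(−1.51) = 109000 + (-22800) − (-14800) = 101000 Pa.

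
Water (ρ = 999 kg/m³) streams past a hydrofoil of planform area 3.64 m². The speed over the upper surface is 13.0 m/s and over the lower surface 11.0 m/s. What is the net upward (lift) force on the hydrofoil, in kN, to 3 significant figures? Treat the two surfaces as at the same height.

F = 87.3 kN

The faster flow above has the lower pressure; Bernoulli (same height) gives ΔP = ½ρ(v_up² − v_low²).
ΔP = ½·999·(13.0² − 11.0²) = 24000 Pa.
Lift = ΔP · A = 24000 × 3.64 = 87300 N.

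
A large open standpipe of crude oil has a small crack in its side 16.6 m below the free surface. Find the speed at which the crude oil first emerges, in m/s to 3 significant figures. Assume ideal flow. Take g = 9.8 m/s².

v ≈ 18.0 m/s

The surface is effectively still and both ends are open, so ½v² = gh and v = √(2·9.8·16.6) = 18.0 m/s.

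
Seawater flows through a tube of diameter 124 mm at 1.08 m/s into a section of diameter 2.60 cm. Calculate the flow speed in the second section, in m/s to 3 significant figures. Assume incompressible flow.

v₂ ≈ 24.6 m/s

By continuity, v₂ = v₁·A₁/A₂ = 1.08·(121/5.31) = 24.6 m/s.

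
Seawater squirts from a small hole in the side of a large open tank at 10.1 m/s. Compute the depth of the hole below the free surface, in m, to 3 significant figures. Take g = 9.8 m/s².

h ≈ 5.20 m

For a small hole in a large open tank, ½v² = gh, giving h = v²/(2g).
h = 10.1²/(2·9.8) = 102/19.60 = 5.20 m.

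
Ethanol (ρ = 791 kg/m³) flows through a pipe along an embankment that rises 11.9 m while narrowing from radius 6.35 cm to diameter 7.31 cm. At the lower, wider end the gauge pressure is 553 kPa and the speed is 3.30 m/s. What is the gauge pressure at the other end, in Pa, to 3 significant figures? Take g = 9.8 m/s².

P₂ ≈ 426000 Pa

Mass conservation (A₁v₁ = A₂v₂) gives v₂ = 3.30 × 127/42.0 = 9.96 m/s.
Bernoulli: P₁ + ½ρv₁² + ρg h₁ = P₂ + ½ρv₂² + ρg h₂, so P₂ = P₁ + ½ρ(v₁² − v₂²) − ρg(h₂ − h₁).
P₂ = 553000 + ½·791·(3.30² − 9.96²) − 791·9.8·(+11.9) = 553000 + (-34900) − (92200) = 426000 Pa.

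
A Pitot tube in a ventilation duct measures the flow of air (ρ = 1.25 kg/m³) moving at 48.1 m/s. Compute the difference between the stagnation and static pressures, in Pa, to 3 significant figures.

At the stagnation point the flow is brought to rest, so Bernoulli gives P_stag − P_static = ½ρv².
ΔP = ½·1.25·48.1² = 1450 Pa.

ΔP ≈ 1450 Pa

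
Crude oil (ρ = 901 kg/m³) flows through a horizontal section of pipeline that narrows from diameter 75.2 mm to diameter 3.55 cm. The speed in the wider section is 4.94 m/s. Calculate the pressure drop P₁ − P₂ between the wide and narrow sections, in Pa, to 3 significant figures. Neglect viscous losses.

Mass conservation (A₁v₁ = A₂v₂) gives v₂ = 4.94 × 44.4/9.90 = 22.2 m/s.
Along the horizontal streamline, P + ½ρv² is constant.
P₁ − P₂ = ½·901·(22.2² − 4.94²) = ½·901·467 = 210000 Pa.

ΔP ≈ 210000 Pa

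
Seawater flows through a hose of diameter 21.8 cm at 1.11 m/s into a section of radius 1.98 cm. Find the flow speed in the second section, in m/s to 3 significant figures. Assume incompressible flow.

Mass conservation (A₁v₁ = A₂v₂) gives v₂ = 1.11 × 373/12.3 = 33.6 m/s.

v₂ ≈ 33.6 m/s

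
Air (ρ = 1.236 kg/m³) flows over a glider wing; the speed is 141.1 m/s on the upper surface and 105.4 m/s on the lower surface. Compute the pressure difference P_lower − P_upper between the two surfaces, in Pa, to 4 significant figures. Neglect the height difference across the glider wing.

ΔP = 5438 Pa

With negligible Δh, P + ½ρv² is constant, so P_low − P_up = ½ρ(v_up² − v_low²).
ΔP = ½·1.236·(141.1² − 105.4²) = 5438 Pa.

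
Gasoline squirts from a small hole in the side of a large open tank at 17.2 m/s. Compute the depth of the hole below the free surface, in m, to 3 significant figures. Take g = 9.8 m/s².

Inverting v = √(2gh) gives h = v² / 2g.
h = 17.2²/(2·9.8) = 296/19.60 = 15.1 m.

15.1 m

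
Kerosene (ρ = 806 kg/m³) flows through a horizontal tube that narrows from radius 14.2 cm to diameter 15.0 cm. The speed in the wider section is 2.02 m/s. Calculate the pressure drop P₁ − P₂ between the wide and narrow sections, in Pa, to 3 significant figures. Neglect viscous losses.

19500 Pa

Mass conservation (A₁v₁ = A₂v₂) gives v₂ = 2.02 × 633/177 = 7.24 m/s.
Bernoulli (h₁ = h₂): P₁ − P₂ = ½ρ(v₂² − v₁²).
P₁ − P₂ = ½·806·(7.24² − 2.02²) = ½·806·48.4 = 19500 Pa.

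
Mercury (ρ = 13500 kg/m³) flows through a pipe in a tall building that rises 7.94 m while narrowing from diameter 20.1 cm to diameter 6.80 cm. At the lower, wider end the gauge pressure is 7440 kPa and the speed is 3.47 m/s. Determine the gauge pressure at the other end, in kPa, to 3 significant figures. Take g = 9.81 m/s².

The volume flow rate is constant, so v₂ = (A₁/A₂)v₁ = (317/36.3)·3.47 = 30.3 m/s.
Applying Bernoulli between the two ends and solving for P₂: P₂ = P₁ + ½ρ(v₁² − v₂²) − ρgΔh.
P₂ = 7440000 + ½·13500·(3.47² − 30.3²) − 13500·9.81·(+7.94) = 7440000 + (-6120000) − (1050000) = 265000 Pa.

265 kPa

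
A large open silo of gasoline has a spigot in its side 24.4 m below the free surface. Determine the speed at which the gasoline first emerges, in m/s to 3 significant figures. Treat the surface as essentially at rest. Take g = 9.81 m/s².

v ≈ 21.9 m/s

Torricelli's result v = √(2gh) gives v = √(2·9.81·24.4) = 21.9 m/s.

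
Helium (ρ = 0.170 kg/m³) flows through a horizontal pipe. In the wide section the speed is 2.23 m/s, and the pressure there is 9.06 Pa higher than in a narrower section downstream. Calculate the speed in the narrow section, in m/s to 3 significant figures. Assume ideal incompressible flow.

Horizontal Bernoulli: P₁ + ½ρv₁² = P₂ + ½ρv₂², so v₂² = v₁² + 2(P₁ − P₂)/ρ.
v₂ = √(2.23² + 2·9.06/0.170) = √(4.97 + 107) = 10.6 m/s.

v₂ ≈ 10.6 m/s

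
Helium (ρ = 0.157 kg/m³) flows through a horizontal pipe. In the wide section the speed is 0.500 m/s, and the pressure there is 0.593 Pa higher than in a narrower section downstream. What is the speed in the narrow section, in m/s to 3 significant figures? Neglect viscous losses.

Horizontal Bernoulli: P₁ + ½ρv₁² = P₂ + ½ρv₂², so v₂² = v₁² + 2(P₁ − P₂)/ρ.
v₂ = √(0.500² + 2·0.593/0.157) = √(0.250 + 7.55) = 2.79 m/s.

v₂ = 2.79 m/s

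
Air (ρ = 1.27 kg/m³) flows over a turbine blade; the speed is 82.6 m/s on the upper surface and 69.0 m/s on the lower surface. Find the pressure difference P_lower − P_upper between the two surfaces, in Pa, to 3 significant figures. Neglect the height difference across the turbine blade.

ΔP ≈ 1310 Pa

The pressure is lower where the speed is higher: ΔP = ½ρ(v_up² − v_low²).
ΔP = ½·1.27·(82.6² − 69.0²) = 1310 Pa.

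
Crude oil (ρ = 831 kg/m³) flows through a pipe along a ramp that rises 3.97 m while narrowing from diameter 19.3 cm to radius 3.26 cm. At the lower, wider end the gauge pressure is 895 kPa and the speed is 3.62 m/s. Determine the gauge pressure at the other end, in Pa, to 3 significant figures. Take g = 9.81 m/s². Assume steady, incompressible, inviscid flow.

The volume flow rate is constant, so v₂ = (A₁/A₂)v₁ = (293/33.4)·3.62 = 31.7 m/s.
Energy conservation along the streamline gives P₂ = P₁ − ½ρ(v₂² − v₁²) − ρg(h₂ − h₁).
P₂ = 895000 + ½·831·(3.62² − 31.7²) − 831·9.81·(+3.97) = 895000 + (-413000) − (32400) = 450000 Pa.

P₂ ≈ 450000 Pa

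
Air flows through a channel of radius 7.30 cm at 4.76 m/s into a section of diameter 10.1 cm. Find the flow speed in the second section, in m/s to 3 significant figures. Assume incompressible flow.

The volume flow rate is constant, so v₂ = (A₁/A₂)v₁ = (167/80.1)·4.76 = 9.95 m/s.

v₂ ≈ 9.95 m/s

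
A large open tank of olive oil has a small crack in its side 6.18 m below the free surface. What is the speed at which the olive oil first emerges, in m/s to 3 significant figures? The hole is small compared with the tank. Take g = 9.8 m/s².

v ≈ 11.0 m/s

Torricelli's result v = √(2gh) gives v = √(2·9.8·6.18) = 11.0 m/s.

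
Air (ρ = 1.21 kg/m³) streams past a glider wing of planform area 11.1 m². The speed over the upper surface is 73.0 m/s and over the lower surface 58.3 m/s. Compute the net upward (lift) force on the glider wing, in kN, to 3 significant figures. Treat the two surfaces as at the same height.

The faster flow above has the lower pressure; Bernoulli (same height) gives ΔP = ½ρ(v_up² − v_low²).
ΔP = ½·1.21·(73.0² − 58.3²) = 1170 Pa.
Lift = ΔP · A = 1170 × 11.1 = 13000 N.

13.0 kN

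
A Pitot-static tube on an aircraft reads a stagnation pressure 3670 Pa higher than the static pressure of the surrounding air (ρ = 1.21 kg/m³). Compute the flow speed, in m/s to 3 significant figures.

The dynamic pressure equals the rise in static pressure at the stagnation point: ΔP = ½ρv².
v = √(2ΔP/ρ) = √(2·3670/1.21) = 77.9 m/s.

77.9 m/s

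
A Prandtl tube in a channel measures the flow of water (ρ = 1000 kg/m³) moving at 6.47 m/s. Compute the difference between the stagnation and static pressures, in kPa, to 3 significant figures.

At the stagnation point the flow is brought to rest, so Bernoulli gives P_stag − P_static = ½ρv².
ΔP = ½·1000·6.47² = 20900 Pa.

ΔP ≈ 20.9 kPa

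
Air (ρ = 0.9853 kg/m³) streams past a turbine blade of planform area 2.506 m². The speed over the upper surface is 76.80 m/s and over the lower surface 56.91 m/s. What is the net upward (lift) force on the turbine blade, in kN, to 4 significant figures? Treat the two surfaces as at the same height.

The faster flow above has the lower pressure; Bernoulli (same height) gives ΔP = ½ρ(v_up² − v_low²).
ΔP = ½·0.9853·(76.80² − 56.91²) = 1310 Pa.
Lift = ΔP · A = 1310 × 2.506 = 3283 N.

F = 3.283 kN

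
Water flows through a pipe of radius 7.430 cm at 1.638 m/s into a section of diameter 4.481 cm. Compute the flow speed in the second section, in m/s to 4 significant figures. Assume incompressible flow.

18.01 m/s

Continuity gives A₁v₁ = A₂v₂, so v₂ = (173.4 cm²)/(15.77 cm²) × 1.638 m/s = 18.01 m/s.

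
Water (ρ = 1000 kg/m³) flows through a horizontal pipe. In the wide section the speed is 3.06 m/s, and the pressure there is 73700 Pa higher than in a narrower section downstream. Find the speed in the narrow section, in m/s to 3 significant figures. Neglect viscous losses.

Along the level pipe P + ½ρv² is conserved, hence v₂² = v₁² + 2(P₁ − P₂)/ρ.
v₂ = √(3.06² + 2·73700/1000) = √(9.36 + 147) = 12.5 m/s.

v₂ ≈ 12.5 m/s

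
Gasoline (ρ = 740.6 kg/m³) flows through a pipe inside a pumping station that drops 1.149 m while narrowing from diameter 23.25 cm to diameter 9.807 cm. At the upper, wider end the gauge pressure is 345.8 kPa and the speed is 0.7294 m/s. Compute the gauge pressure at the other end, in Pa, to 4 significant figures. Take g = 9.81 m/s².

P₂ = 348100 Pa

Mass conservation (A₁v₁ = A₂v₂) gives v₂ = 0.7294 × 424.6/75.54 = 4.100 m/s.
Applying Bernoulli between the two ends and solving for P₂: P₂ = P₁ + ½ρ(v₁² − v₂²) − ρgΔh.
P₂ = 345800 + ½·740.6·(0.7294² − 4.100²) − 740.6·9.81·(−1.149) = 345800 + (-6026) − (-8348) = 348100 Pa.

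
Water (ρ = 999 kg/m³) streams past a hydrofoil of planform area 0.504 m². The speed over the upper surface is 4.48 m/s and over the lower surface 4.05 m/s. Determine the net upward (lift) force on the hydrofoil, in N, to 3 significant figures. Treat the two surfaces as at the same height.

With equal heights on the two surfaces, Bernoulli gives P_lower − P_upper = ½ρ(v_upper² − v_lower²).
ΔP = ½·999·(4.48² − 4.05²) = 1830 Pa.
Lift = ΔP · A = 1830 × 0.504 = 923 N.

F = 923 N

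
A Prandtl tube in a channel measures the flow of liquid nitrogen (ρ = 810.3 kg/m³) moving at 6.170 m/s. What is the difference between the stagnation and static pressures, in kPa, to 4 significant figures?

ΔP ≈ 15.42 kPa

The dynamic pressure equals the rise in static pressure at the stagnation point: ΔP = ½ρv².
ΔP = ½·810.3·6.170² = 15420 Pa.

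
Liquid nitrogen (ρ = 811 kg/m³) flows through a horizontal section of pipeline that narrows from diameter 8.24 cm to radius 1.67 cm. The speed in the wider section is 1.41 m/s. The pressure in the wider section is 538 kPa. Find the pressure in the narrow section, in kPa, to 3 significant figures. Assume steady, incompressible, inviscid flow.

By continuity, v₂ = v₁·A₁/A₂ = 1.41·(53.3/8.76) = 8.58 m/s.
With no height change, Bernoulli's equation is P₁ + ½ρv₁² = P₂ + ½ρv₂².
P₂ = P₁ − ½ρ(v₂² − v₁²) = 538000 − ½·811·(8.58² − 1.41²) = 538000 − 29100 = 509000 Pa.

P₂ ≈ 509 kPa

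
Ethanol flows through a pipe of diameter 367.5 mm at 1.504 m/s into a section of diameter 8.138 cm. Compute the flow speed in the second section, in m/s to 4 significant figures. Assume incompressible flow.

30.67 m/s

Continuity gives A₁v₁ = A₂v₂, so v₂ = (1061 cm²)/(52.01 cm²) × 1.504 m/s = 30.67 m/s.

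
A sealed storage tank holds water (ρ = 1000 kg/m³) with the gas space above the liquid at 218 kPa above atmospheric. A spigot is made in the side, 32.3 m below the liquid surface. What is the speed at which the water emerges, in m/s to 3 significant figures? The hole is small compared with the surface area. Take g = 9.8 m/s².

Take point 1 at the surface (v₁ ≈ 0) and point 2 at the hole (at atmospheric pressure). Bernoulli: P₁ + ρg h = P_atm + ½ρv₂².
With P₁ − P_atm = 218000 Pa, v₂ = √(2gh + 2ΔP/ρ) = √(2·9.8·32.3 + 2·218000/1000) = 32.7 m/s.

v = 32.7 m/s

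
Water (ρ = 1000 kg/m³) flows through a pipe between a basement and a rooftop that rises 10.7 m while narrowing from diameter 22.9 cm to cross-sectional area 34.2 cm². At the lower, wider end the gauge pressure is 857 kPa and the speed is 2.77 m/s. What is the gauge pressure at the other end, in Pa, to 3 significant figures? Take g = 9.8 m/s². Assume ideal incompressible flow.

By continuity, v₂ = v₁·A₁/A₂ = 2.77·(412/34.2) = 33.4 m/s.
Bernoulli: P₁ + ½ρv₁² + ρg h₁ = P₂ + ½ρv₂² + ρg h₂, so P₂ = P₁ + ½ρ(v₁² − v₂²) − ρg(h₂ − h₁).
P₂ = 857000 + ½·1000·(2.77² − 33.4²) − 1000·9.8·(+10.7) = 857000 + (-553000) − (105000) = 200000 Pa.

P₂ = 200000 Pa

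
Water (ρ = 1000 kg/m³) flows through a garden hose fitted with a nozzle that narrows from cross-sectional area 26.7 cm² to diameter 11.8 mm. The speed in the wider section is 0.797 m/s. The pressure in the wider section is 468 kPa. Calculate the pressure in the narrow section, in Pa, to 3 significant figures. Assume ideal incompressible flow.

P₂ ≈ 279000 Pa

The volume flow rate is constant, so v₂ = (A₁/A₂)v₁ = (26.7/1.09)·0.797 = 19.5 m/s.
Along the horizontal streamline, P + ½ρv² is constant.
P₂ = P₁ − ½ρ(v₂² − v₁²) = 468000 − ½·1000·(19.5² − 0.797²) = 468000 − 189000 = 279000 Pa.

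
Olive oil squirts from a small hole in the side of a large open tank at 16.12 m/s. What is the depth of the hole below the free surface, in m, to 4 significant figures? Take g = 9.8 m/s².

13.26 m

Torricelli: v = √(2gh), so h = v²/(2g).
h = 16.12²/(2·9.8) = 259.9/19.60 = 13.26 m.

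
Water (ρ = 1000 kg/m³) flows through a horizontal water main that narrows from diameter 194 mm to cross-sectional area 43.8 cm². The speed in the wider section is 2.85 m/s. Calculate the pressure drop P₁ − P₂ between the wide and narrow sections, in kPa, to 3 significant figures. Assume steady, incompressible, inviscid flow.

ΔP ≈ 181 kPa

By continuity, v₂ = v₁·A₁/A₂ = 2.85·(296/43.8) = 19.2 m/s.
With no height change, Bernoulli's equation is P₁ + ½ρv₁² = P₂ + ½ρv₂².
P₁ − P₂ = ½·1000·(19.2² − 2.85²) = ½·1000·362 = 181000 Pa.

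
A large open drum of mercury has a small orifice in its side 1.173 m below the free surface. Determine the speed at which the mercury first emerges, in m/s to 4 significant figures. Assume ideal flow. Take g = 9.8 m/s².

Torricelli's result v = √(2gh) gives v = √(2·9.8·1.173) = 4.795 m/s.

v ≈ 4.795 m/s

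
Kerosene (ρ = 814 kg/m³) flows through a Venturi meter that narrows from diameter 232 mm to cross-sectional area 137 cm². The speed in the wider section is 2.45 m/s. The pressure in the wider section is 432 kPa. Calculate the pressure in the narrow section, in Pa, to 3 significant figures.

Mass conservation (A₁v₁ = A₂v₂) gives v₂ = 2.45 × 423/137 = 7.56 m/s.
Bernoulli (h₁ = h₂): P₁ − P₂ = ½ρ(v₂² − v₁²).
P₂ = P₁ − ½ρ(v₂² − v₁²) = 432000 − ½·814·(7.56² − 2.45²) = 432000 − 20800 = 411000 Pa.

P₂ ≈ 411000 Pa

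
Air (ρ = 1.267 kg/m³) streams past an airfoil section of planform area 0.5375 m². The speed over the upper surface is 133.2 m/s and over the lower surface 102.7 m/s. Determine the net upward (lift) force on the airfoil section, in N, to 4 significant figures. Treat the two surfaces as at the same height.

With equal heights on the two surfaces, Bernoulli gives P_lower − P_upper = ½ρ(v_upper² − v_lower²).
ΔP = ½·1.267·(133.2² − 102.7²) = 4558 Pa.
Lift = ΔP · A = 4558 × 0.5375 = 2450 N.

F ≈ 2450 N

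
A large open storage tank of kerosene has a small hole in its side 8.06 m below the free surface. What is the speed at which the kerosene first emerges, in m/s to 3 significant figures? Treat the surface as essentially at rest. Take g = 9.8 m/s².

With the surface at rest and both surface and jet at atmospheric pressure, Bernoulli gives ρg h = ½ρv², so v = √(2gh) = √(2·9.8·8.06) = 12.6 m/s.

v ≈ 12.6 m/s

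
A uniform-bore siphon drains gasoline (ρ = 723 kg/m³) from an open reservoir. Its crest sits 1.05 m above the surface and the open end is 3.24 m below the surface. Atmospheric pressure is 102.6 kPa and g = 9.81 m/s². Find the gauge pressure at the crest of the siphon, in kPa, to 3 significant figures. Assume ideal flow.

P_gauge ≈ -30.4 kPa

Bernoulli surface→outlet gives ½v² = g·h_out, so v = √(2·9.81·3.24) = 7.97 m/s.
The bore is uniform, so the speed at the crest is the same v. Bernoulli surface→crest: P_atm = P_top + ½ρv² + ρg·h_top.
P_top = 102600 − ½·723·7.97² − 723·9.81·1.05 = 72200 Pa. So P_gauge = P_top − P_atm = -30400 Pa.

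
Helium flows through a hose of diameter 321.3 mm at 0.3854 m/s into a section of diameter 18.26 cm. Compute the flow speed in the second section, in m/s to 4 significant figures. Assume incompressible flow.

v₂ = 1.193 m/s

Mass conservation (A₁v₁ = A₂v₂) gives v₂ = 0.3854 × 810.8/261.9 = 1.193 m/s.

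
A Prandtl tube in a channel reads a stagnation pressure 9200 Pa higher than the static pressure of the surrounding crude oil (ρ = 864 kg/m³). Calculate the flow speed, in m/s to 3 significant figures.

Bernoulli between the free stream and the stagnation point: ½ρv² = P_stag − P_static.
v = √(2ΔP/ρ) = √(2·9200/864) = 4.61 m/s.

v ≈ 4.61 m/s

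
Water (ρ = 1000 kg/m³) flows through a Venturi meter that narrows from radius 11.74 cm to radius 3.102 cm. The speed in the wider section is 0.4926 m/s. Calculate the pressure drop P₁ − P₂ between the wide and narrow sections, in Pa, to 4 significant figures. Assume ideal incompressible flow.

ΔP = 24770 Pa

Continuity gives A₁v₁ = A₂v₂, so v₂ = (433.0 cm²)/(30.23 cm²) × 0.4926 m/s = 7.056 m/s.
Bernoulli (h₁ = h₂): P₁ − P₂ = ½ρ(v₂² − v₁²).
P₁ − P₂ = ½·1000·(7.056² − 0.4926²) = ½·1000·49.54 = 24770 Pa.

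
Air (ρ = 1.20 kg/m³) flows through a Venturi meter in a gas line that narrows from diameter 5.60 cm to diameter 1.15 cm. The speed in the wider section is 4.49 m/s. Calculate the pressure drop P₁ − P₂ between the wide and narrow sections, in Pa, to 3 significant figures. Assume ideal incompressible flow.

ΔP = 6790 Pa

Mass conservation (A₁v₁ = A₂v₂) gives v₂ = 4.49 × 24.6/1.04 = 106 m/s.
Along the horizontal streamline, P + ½ρv² is constant.
P₁ − P₂ = ½·1.20·(106² − 4.49²) = ½·1.20·11300 = 6790 Pa.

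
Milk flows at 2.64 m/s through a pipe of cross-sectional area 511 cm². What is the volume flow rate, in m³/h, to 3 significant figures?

Q = A·v = 0.0511 m² × 2.64 m/s = 0.135 m³/s.
Converting: 0.135 m³/s × 3600 = 486 m³/h.

Q = 486 m³/h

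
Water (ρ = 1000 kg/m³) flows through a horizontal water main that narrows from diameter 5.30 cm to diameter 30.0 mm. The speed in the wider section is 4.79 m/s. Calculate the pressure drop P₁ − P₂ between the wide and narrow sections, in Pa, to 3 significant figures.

By continuity, v₂ = v₁·A₁/A₂ = 4.79·(22.1/7.07) = 15.0 m/s.
With no height change, Bernoulli's equation is P₁ + ½ρv₁² = P₂ + ½ρv₂².
P₁ − P₂ = ½·1000·(15.0² − 4.79²) = ½·1000·201 = 100000 Pa.

ΔP = 100000 Pa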